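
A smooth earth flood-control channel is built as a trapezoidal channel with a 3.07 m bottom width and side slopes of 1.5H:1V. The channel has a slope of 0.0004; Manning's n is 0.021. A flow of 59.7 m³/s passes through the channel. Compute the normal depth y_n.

y_n = 4.11 m

Manning's equation rearranged: A R^(2/3) = nQ / (1·√S) = 0.021 × 59.7 / (√0.0004) = 62.69.
Trying y = 5.15 m: A R^(2/3) = 104.3 — over.
Trying y = 3.03 m: A R^(2/3) = 32.2 — short.
Trying y = 4.11 m: A R^(2/3) = 62.67 — ≈ 62.69.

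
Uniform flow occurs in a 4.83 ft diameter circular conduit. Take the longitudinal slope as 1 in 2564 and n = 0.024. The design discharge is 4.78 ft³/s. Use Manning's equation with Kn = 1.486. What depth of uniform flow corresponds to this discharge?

y_n = 1.42 ft

Manning's equation rearranged: A R^(2/3) = nQ / (1.486·√S) = 0.024 × 4.78 / (1.486 × √0.00039) = 3.909.
Try y = 1.81 ft: A R^(2/3) = 6.208 — too large.
Try y = 1.25 ft: A R^(2/3) = 3.048 — too small.
Try y = 1.42 ft: A R^(2/3) = 3.912 — matches.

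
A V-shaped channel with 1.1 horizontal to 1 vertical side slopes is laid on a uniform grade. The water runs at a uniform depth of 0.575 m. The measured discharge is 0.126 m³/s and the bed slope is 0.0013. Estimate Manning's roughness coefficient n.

n = 0.0371

For a triangular section with side slope z = 1.1: A = zy² = 1.1×0.575² = 0.3637 m²; P = 2y√(1+z²) = 2×0.575×1.487 = 1.71 m.
Hydraulic radius R = A/P = 0.3637/1.71 = 0.2127 m.
Rearranging Manning's equation: n = (1/Q) A R^(2/3) S^(1/2) = (1/0.126) × 0.3637 × 0.2127^(2/3) × √0.0013 = 0.0371.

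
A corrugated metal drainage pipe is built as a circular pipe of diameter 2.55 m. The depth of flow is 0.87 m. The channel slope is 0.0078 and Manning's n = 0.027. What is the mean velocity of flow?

For a circular section of diameter D = 2.55 m at depth y = 0.87 m, the central angle is θ = 2 arccos(1 − 2y/D) = 2.495 rad. Then A = (D²/8)(θ − sin θ) = 1.538 m² and P = Dθ/2 = 3.181 m.
Hydraulic radius R = A/P = 1.538/3.181 = 0.4836 m.
From Manning's equation, V = (1/n) R^(2/3) S^(1/2) = (1/0.027) × 0.4836^(2/3) × 0.0078^(1/2) = 2.02 m/s.

V = 2.02 m/s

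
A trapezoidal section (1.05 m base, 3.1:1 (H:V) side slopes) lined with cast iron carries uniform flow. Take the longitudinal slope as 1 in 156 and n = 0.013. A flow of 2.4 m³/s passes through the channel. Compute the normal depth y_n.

Manning's equation rearranged: A R^(2/3) = nQ / (1·√S) = 0.013 × 2.4 / (√0.00641) = 0.3897.
Trying y = 0.52 m: A R^(2/3) = 0.6367 — high.
Trying y = 0.413 m: A R^(2/3) = 0.3893 — matches.

y_n = 0.413 m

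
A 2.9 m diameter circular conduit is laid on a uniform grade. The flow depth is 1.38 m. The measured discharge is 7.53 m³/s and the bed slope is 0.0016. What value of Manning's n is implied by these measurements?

n = 0.013

For a circular section of diameter D = 2.9 m at depth y = 1.38 m, the central angle is θ = 2 arccos(1 − 2y/D) = 3.045 rad. Then A = (D²/8)(θ − sin θ) = 3.1 m² and P = Dθ/2 = 4.415 m.
Hydraulic radius R = A/P = 3.1/4.415 = 0.702 m.
Rearranging Manning's equation: n = (1/Q) A R^(2/3) S^(1/2) = (1/7.53) × 3.1 × 0.702^(2/3) × √0.0016 = 0.013.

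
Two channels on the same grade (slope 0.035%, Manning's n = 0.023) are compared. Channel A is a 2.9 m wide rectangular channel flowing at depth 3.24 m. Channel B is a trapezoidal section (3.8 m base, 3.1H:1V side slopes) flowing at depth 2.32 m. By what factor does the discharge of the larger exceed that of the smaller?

Channel A: Flow area A = b·y = 2.9 × 3.24 = 9.396 m². Wetted perimeter P = b + 2y = 2.9 + 2×3.24 = 9.38 m. Hydraulic radius R = A/P = 9.396/9.38 = 1.002 m. Q_A = (1/0.023)·9.396·1.002^(2/3)·√0.00035 = 7.651 m³/s.
Channel B: With bottom width b = 3.8 m and side slope z = 3.1: A = (b + zy)y = (3.8 + 3.1×2.32)×2.32 = 25.5 m²; P = b + 2y√(1+z²) = 3.8 + 2×2.32×3.257 = 18.91 m. Hydraulic radius R = A/P = 25.5/18.91 = 1.348 m. Q_B = (1/0.023)·25.5·1.348^(2/3)·√0.00035 = 25.32 m³/s.
The larger discharge is 25.32 m³/s and the smaller is 7.651 m³/s; the ratio is 3.31.

3.31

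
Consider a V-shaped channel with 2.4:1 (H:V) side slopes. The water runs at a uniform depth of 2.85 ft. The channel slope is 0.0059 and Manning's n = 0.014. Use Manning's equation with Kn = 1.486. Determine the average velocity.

V = 9.79 ft/s

For a triangular section with side slope z = 2.4: A = zy² = 2.4×2.85² = 19.49 ft²; P = 2y√(1+z²) = 2×2.85×2.6 = 14.82 ft.
Hydraulic radius R = A/P = 19.49/14.82 = 1.315 ft.
From Manning's equation, V = (1.486/n) R^(2/3) S^(1/2) = (1.486/0.014) × 1.315^(2/3) × 0.0059^(1/2) = 9.79 ft/s.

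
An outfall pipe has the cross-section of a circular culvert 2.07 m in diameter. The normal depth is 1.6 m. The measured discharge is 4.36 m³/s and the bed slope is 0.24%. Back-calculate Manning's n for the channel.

n = 0.023

For a circular section of diameter D = 2.07 m at depth y = 1.6 m, the central angle is θ = 2 arccos(1 − 2y/D) = 4.297 rad. Then A = (D²/8)(θ − sin θ) = 2.791 m² and P = Dθ/2 = 4.447 m.
Hydraulic radius R = A/P = 2.791/4.447 = 0.6277 m.
Rearranging Manning's equation: n = (1/Q) A R^(2/3) S^(1/2) = (1/4.36) × 2.791 × 0.6277^(2/3) × √0.0024 = 0.023.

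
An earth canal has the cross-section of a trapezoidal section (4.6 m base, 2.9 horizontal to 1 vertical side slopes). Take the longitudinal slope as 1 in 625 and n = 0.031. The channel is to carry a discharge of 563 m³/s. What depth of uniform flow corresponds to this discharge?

y_n = 7.15 m

Manning's equation rearranged: A R^(2/3) = nQ / (1·√S) = 0.031 × 563 / (√0.0016) = 436.3.
Trying y = 6.13 m: A R^(2/3) = 301 — short.
Trying y = 7.15 m: A R^(2/3) = 436.3 — close enough.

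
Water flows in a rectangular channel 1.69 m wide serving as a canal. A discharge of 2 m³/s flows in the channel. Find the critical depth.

y_c = 0.523 m

For a rectangular channel, critical depth y_c = (q²/g)^(1/3) where q = Q/b = 2/1.69 = 1.183 m²/s.
So y_c = (1.183²/9.81)^(1/3) = 0.523 m.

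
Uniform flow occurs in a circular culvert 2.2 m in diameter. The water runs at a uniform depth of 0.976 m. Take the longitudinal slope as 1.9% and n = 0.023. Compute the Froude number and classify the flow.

For a circular section of diameter D = 2.2 m at depth y = 0.976 m, the central angle is θ = 2 arccos(1 − 2y/D) = 2.916 rad. Then A = (D²/8)(θ − sin θ) = 1.628 m² and P = Dθ/2 = 3.207 m.
Hydraulic radius R = A/P = 1.628/3.207 = 0.5077 m.
V = (1/n) R^(2/3) √S = (1/0.023) × 0.5077^(2/3) × √0.019 = 3.814 m/s. Hydraulic depth D_h = A/T = 1.628/2.186 = 0.7449 m.
Froude number Fr = V/√(g·D_h) = 3.814/√(9.81×0.7449) = 1.41, which is greater than 1, so the flow is supercritical.

supercritical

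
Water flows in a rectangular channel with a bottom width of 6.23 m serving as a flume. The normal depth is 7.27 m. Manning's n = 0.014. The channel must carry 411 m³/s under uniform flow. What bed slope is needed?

Flow area A = b·y = 6.23 × 7.27 = 45.29 m². Wetted perimeter P = b + 2y = 6.23 + 2×7.27 = 20.77 m.
Hydraulic radius R = A/P = 45.29/20.77 = 2.181 m.
From Manning's equation, S = [nQ / (1 A R^(2/3))]² = [0.014 × 411 / (1 × 45.29 × 2.181^(2/3))]² = 0.00571.

S = 0.00571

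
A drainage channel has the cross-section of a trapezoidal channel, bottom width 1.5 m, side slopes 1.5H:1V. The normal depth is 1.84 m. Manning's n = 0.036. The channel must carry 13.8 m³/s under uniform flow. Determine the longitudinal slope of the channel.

S = 0.00422

With bottom width b = 1.5 m and side slope z = 1.5: A = (b + zy)y = (1.5 + 1.5×1.84)×1.84 = 7.838 m²; P = b + 2y√(1+z²) = 1.5 + 2×1.84×1.803 = 8.134 m.
Hydraulic radius R = A/P = 7.838/8.134 = 0.9636 m.
From Manning's equation, S = [nQ / (1 A R^(2/3))]² = [0.036 × 13.8 / (1 × 7.838 × 0.9636^(2/3))]² = 0.00422.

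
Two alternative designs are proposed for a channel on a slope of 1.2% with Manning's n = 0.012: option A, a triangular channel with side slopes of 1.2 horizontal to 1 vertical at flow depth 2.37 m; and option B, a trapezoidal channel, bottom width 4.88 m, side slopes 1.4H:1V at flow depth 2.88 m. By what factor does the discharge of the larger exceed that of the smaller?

5.85

Channel A: For a triangular section with side slope z = 1.2: A = zy² = 1.2×2.37² = 6.74 m²; P = 2y√(1+z²) = 2×2.37×1.562 = 7.404 m. Hydraulic radius R = A/P = 6.74/7.404 = 0.9103 m. Q_A = (1/0.012)·6.74·0.9103^(2/3)·√0.012 = 57.8 m³/s.
Channel B: With bottom width b = 4.88 m and side slope z = 1.4: A = (b + zy)y = (4.88 + 1.4×2.88)×2.88 = 25.67 m²; P = b + 2y√(1+z²) = 4.88 + 2×2.88×1.72 = 14.79 m. Hydraulic radius R = A/P = 25.67/14.79 = 1.735 m. Q_B = (1/0.012)·25.67·1.735^(2/3)·√0.012 = 338.4 m³/s.
The larger discharge is 338.4 m³/s and the smaller is 57.8 m³/s; the ratio is 5.85.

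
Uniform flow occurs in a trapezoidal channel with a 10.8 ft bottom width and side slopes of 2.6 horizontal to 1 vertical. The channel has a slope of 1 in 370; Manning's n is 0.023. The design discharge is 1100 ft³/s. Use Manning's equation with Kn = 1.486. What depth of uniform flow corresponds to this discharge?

Manning's equation rearranged: A R^(2/3) = nQ / (1.486·√S) = 0.023 × 1100 / (1.486 × √0.002703) = 327.5.
Trying y = 4.14 ft: A R^(2/3) = 170.4 — low.
Trying y = 6.4 ft: A R^(2/3) = 426.2 — high.
Trying y = 5.66 ft: A R^(2/3) = 327.3 — ≈ 327.5.

y_n = 5.66 ft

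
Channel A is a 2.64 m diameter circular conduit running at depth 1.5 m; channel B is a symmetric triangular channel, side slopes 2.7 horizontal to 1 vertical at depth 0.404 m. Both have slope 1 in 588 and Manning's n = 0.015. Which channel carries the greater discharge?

channel A

Channel A: For a circular section of diameter D = 2.64 m at depth y = 1.5 m, the central angle is θ = 2 arccos(1 − 2y/D) = 3.415 rad. Then A = (D²/8)(θ − sin θ) = 3.211 m² and P = Dθ/2 = 4.508 m. Hydraulic radius R = A/P = 3.211/4.508 = 0.7122 m. Q_A = (1/0.015)·3.211·0.7122^(2/3)·√0.001701 = 7.04 m³/s.
Channel B: For a triangular section with side slope z = 2.7: A = zy² = 2.7×0.404² = 0.4407 m²; P = 2y√(1+z²) = 2×0.404×2.879 = 2.326 m. Hydraulic radius R = A/P = 0.4407/2.326 = 0.1894 m. Q_B = (1/0.015)·0.4407·0.1894^(2/3)·√0.001701 = 0.3996 m³/s.
Q_A = 7.04 m³/s vs Q_B = 0.3996 m³/s, so channel A carries more.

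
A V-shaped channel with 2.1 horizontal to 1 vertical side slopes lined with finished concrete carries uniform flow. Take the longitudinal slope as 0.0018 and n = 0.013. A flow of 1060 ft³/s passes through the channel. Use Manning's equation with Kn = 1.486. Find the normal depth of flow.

Manning's equation rearranged: A R^(2/3) = nQ / (1.486·√S) = 0.013 × 1060 / (1.486 × √0.0018) = 218.6.
At y = 4.77 ft: A R^(2/3) = 79.68 — too small.
At y = 8 ft: A R^(2/3) = 316.4 — too large.
At y = 6.96 ft: A R^(2/3) = 218.2 — ≈ 218.6.

y_n = 6.96 ft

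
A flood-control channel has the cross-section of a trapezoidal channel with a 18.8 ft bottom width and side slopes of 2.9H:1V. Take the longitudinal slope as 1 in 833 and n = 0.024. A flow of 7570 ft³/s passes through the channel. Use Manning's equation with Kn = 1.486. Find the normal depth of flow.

Manning's equation rearranged: A R^(2/3) = nQ / (1.486·√S) = 0.024 × 7570 / (1.486 × √0.0012) = 3529.
Trying y = 11 ft: A R^(2/3) = 1935 — too small.
Trying y = 16.6 ft: A R^(2/3) = 4883 — too large.
Trying y = 14.4 ft: A R^(2/3) = 3529 — close enough.

y_n = 14.4 ft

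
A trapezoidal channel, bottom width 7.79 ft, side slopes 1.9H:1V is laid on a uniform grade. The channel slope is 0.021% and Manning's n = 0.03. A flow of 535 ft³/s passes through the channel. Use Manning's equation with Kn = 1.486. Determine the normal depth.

Manning's equation rearranged: A R^(2/3) = nQ / (1.486·√S) = 0.03 × 535 / (1.486 × √0.00021) = 745.3.
Try y = 10.9 ft: A R^(2/3) = 990.1 — high.
Try y = 7.23 ft: A R^(2/3) = 392.7 — low.
Try y = 9.63 ft: A R^(2/3) = 745.5 — ≈ 745.3.

y_n = 9.63 ft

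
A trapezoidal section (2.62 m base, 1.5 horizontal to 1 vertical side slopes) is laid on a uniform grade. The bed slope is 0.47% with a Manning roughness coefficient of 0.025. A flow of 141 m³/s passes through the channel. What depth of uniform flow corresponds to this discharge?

Manning's equation rearranged: A R^(2/3) = nQ / (1·√S) = 0.025 × 141 / (√0.0047) = 51.42.
At y = 3.35 m: A R^(2/3) = 37.08 — short.
At y = 4.56 m: A R^(2/3) = 74.36 — over.
At y = 3.88 m: A R^(2/3) = 51.49 — ≈ 51.42.

y_n = 3.88 m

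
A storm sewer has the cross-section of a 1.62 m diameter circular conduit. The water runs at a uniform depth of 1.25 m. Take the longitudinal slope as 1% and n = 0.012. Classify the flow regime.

supercritical

For a circular section of diameter D = 1.62 m at depth y = 1.25 m, the central angle is θ = 2 arccos(1 − 2y/D) = 4.29 rad. Then A = (D²/8)(θ − sin θ) = 1.707 m² and P = Dθ/2 = 3.475 m.
Hydraulic radius R = A/P = 1.707/3.475 = 0.4911 m.
V = (1/n) R^(2/3) √S = (1/0.012) × 0.4911^(2/3) × √0.01 = 5.187 m/s. Hydraulic depth D_h = A/T = 1.707/1.36 = 1.255 m.
Froude number Fr = V/√(g·D_h) = 5.187/√(9.81×1.255) = 1.48, which is greater than 1, so the flow is supercritical.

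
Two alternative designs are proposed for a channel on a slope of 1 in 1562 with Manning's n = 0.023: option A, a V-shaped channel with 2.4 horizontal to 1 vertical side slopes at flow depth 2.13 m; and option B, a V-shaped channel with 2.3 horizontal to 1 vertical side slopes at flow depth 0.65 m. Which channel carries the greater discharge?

channel A

Channel A: For a triangular section with side slope z = 2.4: A = zy² = 2.4×2.13² = 10.89 m²; P = 2y√(1+z²) = 2×2.13×2.6 = 11.08 m. Hydraulic radius R = A/P = 10.89/11.08 = 0.9831 m. Q_A = (1/0.023)·10.89·0.9831^(2/3)·√0.0006402 = 11.84 m³/s.
Channel B: For a triangular section with side slope z = 2.3: A = zy² = 2.3×0.65² = 0.9718 m²; P = 2y√(1+z²) = 2×0.65×2.508 = 3.26 m. Hydraulic radius R = A/P = 0.9718/3.26 = 0.298 m. Q_B = (1/0.023)·0.9718·0.298^(2/3)·√0.0006402 = 0.477 m³/s.
Q_A = 11.84 m³/s vs Q_B = 0.477 m³/s, so channel A carries more.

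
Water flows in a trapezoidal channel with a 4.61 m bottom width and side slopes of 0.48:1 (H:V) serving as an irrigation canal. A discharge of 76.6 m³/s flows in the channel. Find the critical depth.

At critical depth, Q² T / (g A³) = 1, i.e. A³/T = Q²/g = 76.6²/9.81 = 598.1.
Trying y = 2.99 m: A³/T = 789.4 — over.
Trying y = 2.36 m: A³/T = 362.1 — short.
Trying y = 2.75 m: A³/T = 598.2 — ≈ 598.1.

y_c = 2.75 m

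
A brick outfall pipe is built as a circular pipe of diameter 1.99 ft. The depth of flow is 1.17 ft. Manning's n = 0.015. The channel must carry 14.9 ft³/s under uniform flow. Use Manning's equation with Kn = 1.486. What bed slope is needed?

For a circular section of diameter D = 1.99 ft at depth y = 1.17 ft, the central angle is θ = 2 arccos(1 − 2y/D) = 3.495 rad. Then A = (D²/8)(θ − sin θ) = 1.902 ft² and P = Dθ/2 = 3.478 ft.
Hydraulic radius R = A/P = 1.902/3.478 = 0.5468 ft.
From Manning's equation, S = [nQ / (1.486 A R^(2/3))]² = [0.015 × 14.9 / (1.486 × 1.902 × 0.5468^(2/3))]² = 0.014.

S = 0.014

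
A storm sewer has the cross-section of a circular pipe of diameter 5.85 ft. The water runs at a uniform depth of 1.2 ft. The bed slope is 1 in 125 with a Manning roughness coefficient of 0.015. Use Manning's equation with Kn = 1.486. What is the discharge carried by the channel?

Q = 28.3 ft³/s

For a circular section of diameter D = 5.85 ft at depth y = 1.2 ft, the central angle is θ = 2 arccos(1 − 2y/D) = 1.88 rad. Then A = (D²/8)(θ − sin θ) = 3.968 ft² and P = Dθ/2 = 5.499 ft.
Hydraulic radius R = A/P = 3.968/5.499 = 0.7215 ft.
Manning's equation: Q = (1.486/n) A R^(2/3) S^(1/2) = (1.486/0.015) × 3.968 × 0.7215^(2/3) × 0.008^(1/2) = 28.3 ft³/s.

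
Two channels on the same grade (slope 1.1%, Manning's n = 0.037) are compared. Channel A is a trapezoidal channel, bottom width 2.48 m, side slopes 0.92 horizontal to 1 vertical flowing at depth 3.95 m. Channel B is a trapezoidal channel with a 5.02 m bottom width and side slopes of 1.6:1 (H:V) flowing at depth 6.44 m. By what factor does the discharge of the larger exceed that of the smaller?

6.14

Channel A: With bottom width b = 2.48 m and side slope z = 0.92: A = (b + zy)y = (2.48 + 0.92×3.95)×3.95 = 24.15 m²; P = b + 2y√(1+z²) = 2.48 + 2×3.95×1.359 = 13.21 m. Hydraulic radius R = A/P = 24.15/13.21 = 1.828 m. Q_A = (1/0.037)·24.15·1.828^(2/3)·√0.011 = 102.3 m³/s.
Channel B: With bottom width b = 5.02 m and side slope z = 1.6: A = (b + zy)y = (5.02 + 1.6×6.44)×6.44 = 98.69 m²; P = b + 2y√(1+z²) = 5.02 + 2×6.44×1.887 = 29.32 m. Hydraulic radius R = A/P = 98.69/29.32 = 3.366 m. Q_B = (1/0.037)·98.69·3.366^(2/3)·√0.011 = 628.2 m³/s.
The larger discharge is 628.2 m³/s and the smaller is 102.3 m³/s; the ratio is 6.14.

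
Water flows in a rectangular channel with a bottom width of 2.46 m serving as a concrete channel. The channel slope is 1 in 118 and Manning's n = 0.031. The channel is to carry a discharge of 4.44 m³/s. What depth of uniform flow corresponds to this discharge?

y_n = 0.929 m

Manning's equation rearranged: A R^(2/3) = nQ / (1·√S) = 0.031 × 4.44 / (√0.008475) = 1.495.
Trying y = 0.735 m: A R^(2/3) = 1.078 — low.
Trying y = 1.04 m: A R^(2/3) = 1.745 — high.
Trying y = 0.929 m: A R^(2/3) = 1.495 — matches.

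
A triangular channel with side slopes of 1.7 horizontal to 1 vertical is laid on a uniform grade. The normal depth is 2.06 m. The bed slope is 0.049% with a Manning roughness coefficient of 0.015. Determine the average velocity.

V = 1.36 m/s

For a triangular section with side slope z = 1.7: A = zy² = 1.7×2.06² = 7.214 m²; P = 2y√(1+z²) = 2×2.06×1.972 = 8.126 m.
Hydraulic radius R = A/P = 7.214/8.126 = 0.8878 m.
From Manning's equation, V = (1/n) R^(2/3) S^(1/2) = (1/0.015) × 0.8878^(2/3) × 0.00049^(1/2) = 1.36 m/s.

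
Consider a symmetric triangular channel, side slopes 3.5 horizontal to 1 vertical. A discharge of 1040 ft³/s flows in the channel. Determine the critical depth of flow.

y_c = 5.6 ft

At critical depth, Q² T / (g A³) = 1, i.e. A³/T = Q²/g = 1040²/32.2 = 33590.
At y = 6.45 ft: A³/T = 68380 — high.
At y = 5.01 ft: A³/T = 19330 — low.
At y = 5.6 ft: A³/T = 33730 — close enough.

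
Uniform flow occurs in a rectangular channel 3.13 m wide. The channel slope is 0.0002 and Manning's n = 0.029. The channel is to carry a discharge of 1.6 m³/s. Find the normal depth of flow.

Manning's equation rearranged: A R^(2/3) = nQ / (1·√S) = 0.029 × 1.6 / (√0.0002) = 3.281.
Trying y = 1.61 m: A R^(2/3) = 4.32 — too large.
Trying y = 1.18 m: A R^(2/3) = 2.836 — too small.
Trying y = 1.31 m: A R^(2/3) = 3.273 — ≈ 3.281.

y_n = 1.31 m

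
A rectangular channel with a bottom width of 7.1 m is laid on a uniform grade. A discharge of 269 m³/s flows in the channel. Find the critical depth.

y_c = 5.27 m

For a rectangular channel, critical depth y_c = (q²/g)^(1/3) where q = Q/b = 269/7.1 = 37.89 m²/s.
So y_c = (37.89²/9.81)^(1/3) = 5.27 m.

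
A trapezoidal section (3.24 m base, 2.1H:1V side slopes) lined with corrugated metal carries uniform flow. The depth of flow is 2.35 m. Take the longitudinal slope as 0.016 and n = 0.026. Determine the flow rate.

Q = 114 m³/s

With bottom width b = 3.24 m and side slope z = 2.1: A = (b + zy)y = (3.24 + 2.1×2.35)×2.35 = 19.21 m²; P = b + 2y√(1+z²) = 3.24 + 2×2.35×2.326 = 14.17 m.
Hydraulic radius R = A/P = 19.21/14.17 = 1.356 m.
Manning's equation: Q = (1/n) A R^(2/3) S^(1/2) = (1/0.026) × 19.21 × 1.356^(2/3) × 0.016^(1/2) = 114 m³/s.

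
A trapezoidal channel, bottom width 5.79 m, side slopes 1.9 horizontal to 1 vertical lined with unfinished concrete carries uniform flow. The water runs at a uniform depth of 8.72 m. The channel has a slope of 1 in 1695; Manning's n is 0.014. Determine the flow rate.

With bottom width b = 5.79 m and side slope z = 1.9: A = (b + zy)y = (5.79 + 1.9×8.72)×8.72 = 195 m²; P = b + 2y√(1+z²) = 5.79 + 2×8.72×2.147 = 43.24 m.
Hydraulic radius R = A/P = 195/43.24 = 4.509 m.
Manning's equation: Q = (1/n) A R^(2/3) S^(1/2) = (1/0.014) × 195 × 4.509^(2/3) × 0.00059^(1/2) = 923 m³/s.

Q = 923 m³/s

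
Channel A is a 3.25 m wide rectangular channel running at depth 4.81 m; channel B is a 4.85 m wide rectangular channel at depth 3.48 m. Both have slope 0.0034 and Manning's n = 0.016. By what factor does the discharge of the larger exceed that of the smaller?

Channel A: Flow area A = b·y = 3.25 × 4.81 = 15.63 m². Wetted perimeter P = b + 2y = 3.25 + 2×4.81 = 12.87 m. Hydraulic radius R = A/P = 15.63/12.87 = 1.215 m. Q_A = (1/0.016)·15.63·1.215^(2/3)·√0.0034 = 64.86 m³/s.
Channel B: Flow area A = b·y = 4.85 × 3.48 = 16.88 m². Wetted perimeter P = b + 2y = 4.85 + 2×3.48 = 11.81 m. Hydraulic radius R = A/P = 16.88/11.81 = 1.429 m. Q_B = (1/0.016)·16.88·1.429^(2/3)·√0.0034 = 78.04 m³/s.
The larger discharge is 78.04 m³/s and the smaller is 64.86 m³/s; the ratio is 1.2.

1.2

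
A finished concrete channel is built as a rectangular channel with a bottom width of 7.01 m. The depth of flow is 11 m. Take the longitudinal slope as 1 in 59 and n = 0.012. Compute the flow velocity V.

V = 20.8 m/s

Flow area A = b·y = 7.01 × 11 = 77.11 m². Wetted perimeter P = b + 2y = 7.01 + 2×11 = 29.01 m.
Hydraulic radius R = A/P = 77.11/29.01 = 2.658 m.
From Manning's equation, V = (1/n) R^(2/3) S^(1/2) = (1/0.012) × 2.658^(2/3) × 0.01695^(1/2) = 20.8 m/s.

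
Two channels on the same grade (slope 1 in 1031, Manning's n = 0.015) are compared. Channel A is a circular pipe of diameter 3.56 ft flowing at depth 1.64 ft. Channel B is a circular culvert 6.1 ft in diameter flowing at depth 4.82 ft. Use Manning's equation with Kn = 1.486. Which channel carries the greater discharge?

Channel A: For a circular section of diameter D = 3.56 ft at depth y = 1.64 ft, the central angle is θ = 2 arccos(1 − 2y/D) = 2.984 rad. Then A = (D²/8)(θ − sin θ) = 4.479 ft² and P = Dθ/2 = 5.312 ft. Hydraulic radius R = A/P = 4.479/5.312 = 0.8432 ft. Q_A = (1.486/0.015)·4.479·0.8432^(2/3)·√0.0009699 = 12.33 ft³/s.
Channel B: For a circular section of diameter D = 6.1 ft at depth y = 4.82 ft, the central angle is θ = 2 arccos(1 − 2y/D) = 4.38 rad. Then A = (D²/8)(θ − sin θ) = 24.77 ft² and P = Dθ/2 = 13.36 ft. Hydraulic radius R = A/P = 24.77/13.36 = 1.854 ft. Q_B = (1.486/0.015)·24.77·1.854^(2/3)·√0.0009699 = 115.3 ft³/s.
Q_A = 12.33 ft³/s vs Q_B = 115.3 ft³/s, so channel B carries more.

channel B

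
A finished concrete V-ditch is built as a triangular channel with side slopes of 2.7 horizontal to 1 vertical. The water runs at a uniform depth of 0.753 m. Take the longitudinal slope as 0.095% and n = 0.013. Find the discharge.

Q = 1.81 m³/s

For a triangular section with side slope z = 2.7: A = zy² = 2.7×0.753² = 1.531 m²; P = 2y√(1+z²) = 2×0.753×2.879 = 4.336 m.
Hydraulic radius R = A/P = 1.531/4.336 = 0.3531 m.
Manning's equation: Q = (1/n) A R^(2/3) S^(1/2) = (1/0.013) × 1.531 × 0.3531^(2/3) × 0.00095^(1/2) = 1.81 m³/s.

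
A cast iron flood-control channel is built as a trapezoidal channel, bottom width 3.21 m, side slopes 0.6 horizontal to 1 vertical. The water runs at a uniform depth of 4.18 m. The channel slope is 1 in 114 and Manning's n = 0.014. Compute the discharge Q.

Q = 240 m³/s

With bottom width b = 3.21 m and side slope z = 0.6: A = (b + zy)y = (3.21 + 0.6×4.18)×4.18 = 23.9 m²; P = b + 2y√(1+z²) = 3.21 + 2×4.18×1.166 = 12.96 m.
Hydraulic radius R = A/P = 23.9/12.96 = 1.844 m.
Manning's equation: Q = (1/n) A R^(2/3) S^(1/2) = (1/0.014) × 23.9 × 1.844^(2/3) × 0.008772^(1/2) = 240 m³/s.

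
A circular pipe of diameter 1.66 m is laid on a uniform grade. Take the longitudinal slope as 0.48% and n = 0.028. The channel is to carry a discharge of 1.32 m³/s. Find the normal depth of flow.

Manning's equation rearranged: A R^(2/3) = nQ / (1·√S) = 0.028 × 1.32 / (√0.0048) = 0.5335.
At y = 0.961 m: A R^(2/3) = 0.7653 — too large.
At y = 0.576 m: A R^(2/3) = 0.3115 — too small.
At y = 0.774 m: A R^(2/3) = 0.5338 — ≈ 0.5335.

y_n = 0.774 m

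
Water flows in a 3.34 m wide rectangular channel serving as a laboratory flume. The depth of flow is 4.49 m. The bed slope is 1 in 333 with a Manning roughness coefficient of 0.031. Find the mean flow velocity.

V = 2.02 m/s

Flow area A = b·y = 3.34 × 4.49 = 15 m². Wetted perimeter P = b + 2y = 3.34 + 2×4.49 = 12.32 m.
Hydraulic radius R = A/P = 15/12.32 = 1.217 m.
From Manning's equation, V = (1/n) R^(2/3) S^(1/2) = (1/0.031) × 1.217^(2/3) × 0.003003^(1/2) = 2.02 m/s.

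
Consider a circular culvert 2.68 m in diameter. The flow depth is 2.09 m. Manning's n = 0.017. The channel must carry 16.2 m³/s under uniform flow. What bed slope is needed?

For a circular section of diameter D = 2.68 m at depth y = 2.09 m, the central angle is θ = 2 arccos(1 − 2y/D) = 4.33 rad. Then A = (D²/8)(θ − sin θ) = 4.72 m² and P = Dθ/2 = 5.802 m.
Hydraulic radius R = A/P = 4.72/5.802 = 0.8136 m.
From Manning's equation, S = [nQ / (1 A R^(2/3))]² = [0.017 × 16.2 / (1 × 4.72 × 0.8136^(2/3))]² = 0.00448.

S = 0.00448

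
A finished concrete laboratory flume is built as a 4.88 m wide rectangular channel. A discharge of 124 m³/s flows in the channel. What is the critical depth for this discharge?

For a rectangular channel, critical depth y_c = (q²/g)^(1/3) where q = Q/b = 124/4.88 = 25.41 m²/s.
So y_c = (25.41²/9.81)^(1/3) = 4.04 m.

y_c = 4.04 m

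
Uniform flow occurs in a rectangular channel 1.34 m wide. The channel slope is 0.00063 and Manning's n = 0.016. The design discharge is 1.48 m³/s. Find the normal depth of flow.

y_n = 1.23 m

Manning's equation rearranged: A R^(2/3) = nQ / (1·√S) = 0.016 × 1.48 / (√0.00063) = 0.9434.
Trying y = 1.46 m: A R^(2/3) = 1.165 — high.
Trying y = 1.23 m: A R^(2/3) = 0.9444 — ≈ 0.9434.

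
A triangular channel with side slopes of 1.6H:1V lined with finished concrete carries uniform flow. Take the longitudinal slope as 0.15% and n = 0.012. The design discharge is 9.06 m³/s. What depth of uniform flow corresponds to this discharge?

y_n = 1.53 m

Manning's equation rearranged: A R^(2/3) = nQ / (1·√S) = 0.012 × 9.06 / (√0.0015) = 2.807.
At y = 1.73 m: A R^(2/3) = 3.895 — high.
At y = 1.14 m: A R^(2/3) = 1.281 — low.
At y = 1.53 m: A R^(2/3) = 2.807 — ≈ 2.807.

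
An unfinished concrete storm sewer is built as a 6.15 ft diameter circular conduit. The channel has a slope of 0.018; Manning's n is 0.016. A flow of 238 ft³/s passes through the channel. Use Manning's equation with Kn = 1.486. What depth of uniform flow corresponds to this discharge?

Manning's equation rearranged: A R^(2/3) = nQ / (1.486·√S) = 0.016 × 238 / (1.486 × √0.018) = 19.1.
At y = 3.51 ft: A R^(2/3) = 24.59 — high.
At y = 2.54 ft: A R^(2/3) = 14.14 — low.
At y = 3.01 ft: A R^(2/3) = 19.08 — ≈ 19.1.

y_n = 3.01 ft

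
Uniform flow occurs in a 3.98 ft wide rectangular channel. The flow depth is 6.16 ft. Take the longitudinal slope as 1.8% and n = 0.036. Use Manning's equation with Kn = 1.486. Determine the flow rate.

Q = 178 ft³/s

Flow area A = b·y = 3.98 × 6.16 = 24.52 ft². Wetted perimeter P = b + 2y = 3.98 + 2×6.16 = 16.3 ft.
Hydraulic radius R = A/P = 24.52/16.3 = 1.504 ft.
Manning's equation: Q = (1.486/n) A R^(2/3) S^(1/2) = (1.486/0.036) × 24.52 × 1.504^(2/3) × 0.018^(1/2) = 178 ft³/s.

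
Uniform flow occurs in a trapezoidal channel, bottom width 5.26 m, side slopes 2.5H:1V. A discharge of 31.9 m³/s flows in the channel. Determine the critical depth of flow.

y_c = 1.26 m

At critical depth, Q² T / (g A³) = 1, i.e. A³/T = Q²/g = 31.9²/9.81 = 103.7.
Try y = 1.4 m: A³/T = 150.5 — too large.
Try y = 1.04 m: A³/T = 52.22 — too small.
Try y = 1.26 m: A³/T = 102.9 — close enough.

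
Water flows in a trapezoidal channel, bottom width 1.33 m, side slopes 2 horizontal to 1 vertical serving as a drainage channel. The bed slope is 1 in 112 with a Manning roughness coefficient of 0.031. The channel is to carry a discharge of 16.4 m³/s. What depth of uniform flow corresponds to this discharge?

Manning's equation rearranged: A R^(2/3) = nQ / (1·√S) = 0.031 × 16.4 / (√0.008929) = 5.38.
Try y = 1.29 m: A R^(2/3) = 4.016 — short.
Try y = 1.47 m: A R^(2/3) = 5.383 — ≈ 5.38.

y_n = 1.47 m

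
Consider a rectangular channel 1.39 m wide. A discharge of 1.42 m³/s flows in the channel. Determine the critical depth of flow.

y_c = 0.474 m

For a rectangular channel, critical depth y_c = (q²/g)^(1/3) where q = Q/b = 1.42/1.39 = 1.022 m²/s.
So y_c = (1.022²/9.81)^(1/3) = 0.474 m.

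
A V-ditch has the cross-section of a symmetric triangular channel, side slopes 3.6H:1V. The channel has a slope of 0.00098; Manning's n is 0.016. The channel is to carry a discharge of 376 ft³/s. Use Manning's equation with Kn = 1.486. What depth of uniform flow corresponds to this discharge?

Manning's equation rearranged: A R^(2/3) = nQ / (1.486·√S) = 0.016 × 376 / (1.486 × √0.00098) = 129.3.
Trying y = 3.14 ft: A R^(2/3) = 46.77 — low.
Trying y = 4.6 ft: A R^(2/3) = 129.5 — ≈ 129.3.

y_n = 4.6 ft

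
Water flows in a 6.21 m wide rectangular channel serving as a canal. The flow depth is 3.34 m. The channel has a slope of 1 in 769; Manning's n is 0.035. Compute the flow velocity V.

V = 1.41 m/s

Flow area A = b·y = 6.21 × 3.34 = 20.74 m². Wetted perimeter P = b + 2y = 6.21 + 2×3.34 = 12.89 m.
Hydraulic radius R = A/P = 20.74/12.89 = 1.609 m.
From Manning's equation, V = (1/n) R^(2/3) S^(1/2) = (1/0.035) × 1.609^(2/3) × 0.0013^(1/2) = 1.41 m/s.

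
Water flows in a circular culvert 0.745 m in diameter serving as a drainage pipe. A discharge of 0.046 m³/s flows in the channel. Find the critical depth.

At critical depth, Q² T / (g A³) = 1, i.e. A³/T = Q²/g = 0.046²/9.81 = 0.0002157.
At y = 0.141 m: A³/T = 0.0003231 — high.
At y = 0.109 m: A³/T = 0.0001175 — low.
At y = 0.127 m: A³/T = 0.0002143 — ≈ 0.0002157.

y_c = 0.127 m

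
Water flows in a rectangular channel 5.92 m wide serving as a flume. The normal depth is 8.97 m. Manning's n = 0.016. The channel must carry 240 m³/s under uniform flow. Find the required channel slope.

S = 0.0018

Flow area A = b·y = 5.92 × 8.97 = 53.1 m². Wetted perimeter P = b + 2y = 5.92 + 2×8.97 = 23.86 m.
Hydraulic radius R = A/P = 53.1/23.86 = 2.226 m.
From Manning's equation, S = [nQ / (1 A R^(2/3))]² = [0.016 × 240 / (1 × 53.1 × 2.226^(2/3))]² = 0.0018.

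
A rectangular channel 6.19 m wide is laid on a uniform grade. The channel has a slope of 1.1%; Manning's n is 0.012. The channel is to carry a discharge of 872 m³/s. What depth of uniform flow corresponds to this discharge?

Manning's equation rearranged: A R^(2/3) = nQ / (1·√S) = 0.012 × 872 / (√0.011) = 99.77.
Trying y = 7.1 m: A R^(2/3) = 73.33 — low.
Trying y = 11 m: A R^(2/3) = 122.6 — high.
Trying y = 9.21 m: A R^(2/3) = 99.81 — ≈ 99.77.

y_n = 9.21 m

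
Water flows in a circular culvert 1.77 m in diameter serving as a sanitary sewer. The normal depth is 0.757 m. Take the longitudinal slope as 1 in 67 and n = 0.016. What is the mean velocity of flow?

V = 4.13 m/s

For a circular section of diameter D = 1.77 m at depth y = 0.757 m, the central angle is θ = 2 arccos(1 − 2y/D) = 2.851 rad. Then A = (D²/8)(θ − sin θ) = 1.005 m² and P = Dθ/2 = 2.523 m.
Hydraulic radius R = A/P = 1.005/2.523 = 0.3981 m.
From Manning's equation, V = (1/n) R^(2/3) S^(1/2) = (1/0.016) × 0.3981^(2/3) × 0.01493^(1/2) = 4.13 m/s.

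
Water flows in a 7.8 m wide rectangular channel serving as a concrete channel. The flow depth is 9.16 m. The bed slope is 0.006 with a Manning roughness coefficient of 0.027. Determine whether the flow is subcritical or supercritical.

Flow area A = b·y = 7.8 × 9.16 = 71.45 m². Wetted perimeter P = b + 2y = 7.8 + 2×9.16 = 26.12 m.
Hydraulic radius R = A/P = 71.45/26.12 = 2.735 m.
V = (1/n) R^(2/3) √S = (1/0.027) × 2.735^(2/3) × √0.006 = 5.611 m/s. Hydraulic depth D_h = A/T = 71.45/7.8 = 9.16 m.
Froude number Fr = V/√(g·D_h) = 5.611/√(9.81×9.16) = 0.592, which is less than 1, so the flow is subcritical.

subcritical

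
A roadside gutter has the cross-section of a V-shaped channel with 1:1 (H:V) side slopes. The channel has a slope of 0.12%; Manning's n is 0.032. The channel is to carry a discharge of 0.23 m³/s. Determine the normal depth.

y_n = 0.725 m

Manning's equation rearranged: A R^(2/3) = nQ / (1·√S) = 0.032 × 0.23 / (√0.0012) = 0.2125.
Try y = 0.649 m: A R^(2/3) = 0.1579 — too small.
Try y = 0.851 m: A R^(2/3) = 0.3252 — too large.
Try y = 0.725 m: A R^(2/3) = 0.2121 — close enough.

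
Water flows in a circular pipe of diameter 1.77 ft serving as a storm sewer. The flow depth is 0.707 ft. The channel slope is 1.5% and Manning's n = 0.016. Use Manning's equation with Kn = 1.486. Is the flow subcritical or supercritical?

For a circular section of diameter D = 1.77 ft at depth y = 0.707 ft, the central angle is θ = 2 arccos(1 − 2y/D) = 2.737 rad. Then A = (D²/8)(θ − sin θ) = 0.9174 ft² and P = Dθ/2 = 2.422 ft.
Hydraulic radius R = A/P = 0.9174/2.422 = 0.3788 ft.
V = (1.486/n) R^(2/3) √S = (1.486/0.016) × 0.3788^(2/3) × √0.015 = 5.955 ft/s. Hydraulic depth D_h = A/T = 0.9174/1.734 = 0.5291 ft.
Froude number Fr = V/√(g·D_h) = 5.955/√(32.2×0.5291) = 1.44, which is greater than 1, so the flow is supercritical.

supercritical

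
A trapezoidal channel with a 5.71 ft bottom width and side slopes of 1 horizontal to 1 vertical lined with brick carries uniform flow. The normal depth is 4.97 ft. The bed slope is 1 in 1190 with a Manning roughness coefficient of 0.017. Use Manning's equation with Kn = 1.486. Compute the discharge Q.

Q = 260 ft³/s

With bottom width b = 5.71 ft and side slope z = 1: A = (b + zy)y = (5.71 + 1×4.97)×4.97 = 53.08 ft²; P = b + 2y√(1+z²) = 5.71 + 2×4.97×1.414 = 19.77 ft.
Hydraulic radius R = A/P = 53.08/19.77 = 2.685 ft.
Manning's equation: Q = (1.486/n) A R^(2/3) S^(1/2) = (1.486/0.017) × 53.08 × 2.685^(2/3) × 0.0008403^(1/2) = 260 ft³/s.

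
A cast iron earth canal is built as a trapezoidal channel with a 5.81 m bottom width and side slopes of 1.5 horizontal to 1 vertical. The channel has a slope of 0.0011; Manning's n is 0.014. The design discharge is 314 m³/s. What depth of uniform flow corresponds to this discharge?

y_n = 5.01 m

Manning's equation rearranged: A R^(2/3) = nQ / (1·√S) = 0.014 × 314 / (√0.0011) = 132.5.
At y = 5.78 m: A R^(2/3) = 179.5 — too large.
At y = 3.61 m: A R^(2/3) = 67.55 — too small.
At y = 5.01 m: A R^(2/3) = 132.5 — matches.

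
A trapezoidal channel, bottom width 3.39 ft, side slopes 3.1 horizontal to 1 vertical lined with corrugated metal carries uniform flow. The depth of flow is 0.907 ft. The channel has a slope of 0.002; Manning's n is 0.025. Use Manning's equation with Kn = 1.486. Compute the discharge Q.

With bottom width b = 3.39 ft and side slope z = 3.1: A = (b + zy)y = (3.39 + 3.1×0.907)×0.907 = 5.625 ft²; P = b + 2y√(1+z²) = 3.39 + 2×0.907×3.257 = 9.299 ft.
Hydraulic radius R = A/P = 5.625/9.299 = 0.6049 ft.
Manning's equation: Q = (1.486/n) A R^(2/3) S^(1/2) = (1.486/0.025) × 5.625 × 0.6049^(2/3) × 0.002^(1/2) = 10.7 ft³/s.

Q = 10.7 ft³/s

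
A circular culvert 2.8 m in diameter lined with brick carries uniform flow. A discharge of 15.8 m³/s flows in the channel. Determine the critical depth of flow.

At critical depth, Q² T / (g A³) = 1, i.e. A³/T = Q²/g = 15.8²/9.81 = 25.45.
Try y = 1.38 m: A³/T = 9.865 — short.
Try y = 2.2 m: A³/T = 60.84 — over.
Try y = 1.77 m: A³/T = 25.57 — ≈ 25.45.

y_c = 1.77 m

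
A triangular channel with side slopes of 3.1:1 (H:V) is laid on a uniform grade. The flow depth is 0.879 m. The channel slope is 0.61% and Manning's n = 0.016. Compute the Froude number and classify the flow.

For a triangular section with side slope z = 3.1: A = zy² = 3.1×0.879² = 2.395 m²; P = 2y√(1+z²) = 2×0.879×3.257 = 5.726 m.
Hydraulic radius R = A/P = 2.395/5.726 = 0.4183 m.
V = (1/n) R^(2/3) √S = (1/0.016) × 0.4183^(2/3) × √0.0061 = 2.73 m/s. Hydraulic depth D_h = A/T = 2.395/5.45 = 0.4395 m.
Froude number Fr = V/√(g·D_h) = 2.73/√(9.81×0.4395) = 1.31, which is greater than 1, so the flow is supercritical.

supercritical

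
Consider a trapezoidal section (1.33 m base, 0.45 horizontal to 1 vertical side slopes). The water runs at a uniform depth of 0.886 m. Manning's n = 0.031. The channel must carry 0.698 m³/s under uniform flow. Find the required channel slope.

With bottom width b = 1.33 m and side slope z = 0.45: A = (b + zy)y = (1.33 + 0.45×0.886)×0.886 = 1.532 m²; P = b + 2y√(1+z²) = 1.33 + 2×0.886×1.097 = 3.273 m.
Hydraulic radius R = A/P = 1.532/3.273 = 0.4679 m.
From Manning's equation, S = [nQ / (1 A R^(2/3))]² = [0.031 × 0.698 / (1 × 1.532 × 0.4679^(2/3))]² = 0.000549.

S = 0.000549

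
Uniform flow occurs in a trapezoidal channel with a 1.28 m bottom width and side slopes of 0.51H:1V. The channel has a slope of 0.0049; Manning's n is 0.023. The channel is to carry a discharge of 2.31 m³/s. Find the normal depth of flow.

Manning's equation rearranged: A R^(2/3) = nQ / (1·√S) = 0.023 × 2.31 / (√0.0049) = 0.759.
At y = 0.586 m: A R^(2/3) = 0.4651 — short.
At y = 0.787 m: A R^(2/3) = 0.7589 — ≈ 0.759.

y_n = 0.787 m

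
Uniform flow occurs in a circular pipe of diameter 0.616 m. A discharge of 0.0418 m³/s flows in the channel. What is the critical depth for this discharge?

At critical depth, Q² T / (g A³) = 1, i.e. A³/T = Q²/g = 0.0418²/9.81 = 0.0001781.
Try y = 0.0931 m: A³/T = 0.00005158 — short.
Try y = 0.14 m: A³/T = 0.0002556 — over.
Try y = 0.128 m: A³/T = 0.0001801 — matches.

y_c = 0.128 m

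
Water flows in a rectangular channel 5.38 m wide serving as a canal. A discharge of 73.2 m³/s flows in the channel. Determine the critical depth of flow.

For a rectangular channel, critical depth y_c = (q²/g)^(1/3) where q = Q/b = 73.2/5.38 = 13.61 m²/s.
So y_c = (13.61²/9.81)^(1/3) = 2.66 m.

y_c = 2.66 m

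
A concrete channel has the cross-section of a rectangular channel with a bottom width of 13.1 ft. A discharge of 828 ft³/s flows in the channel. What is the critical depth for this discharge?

y_c = 4.99 ft

For a rectangular channel, critical depth y_c = (q²/g)^(1/3) where q = Q/b = 828/13.1 = 63.21 ft²/s.
So y_c = (63.21²/32.2)^(1/3) = 4.99 ft.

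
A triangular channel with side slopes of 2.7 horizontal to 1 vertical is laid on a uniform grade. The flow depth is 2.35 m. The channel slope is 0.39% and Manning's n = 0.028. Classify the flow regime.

For a triangular section with side slope z = 2.7: A = zy² = 2.7×2.35² = 14.91 m²; P = 2y√(1+z²) = 2×2.35×2.879 = 13.53 m.
Hydraulic radius R = A/P = 14.91/13.53 = 1.102 m.
V = (1/n) R^(2/3) √S = (1/0.028) × 1.102^(2/3) × √0.0039 = 2.379 m/s. Hydraulic depth D_h = A/T = 14.91/12.69 = 1.175 m.
Froude number Fr = V/√(g·D_h) = 2.379/√(9.81×1.175) = 0.701, which is less than 1, so the flow is subcritical.

subcritical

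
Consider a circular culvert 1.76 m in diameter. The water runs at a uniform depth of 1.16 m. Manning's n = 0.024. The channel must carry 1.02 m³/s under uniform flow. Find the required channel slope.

For a circular section of diameter D = 1.76 m at depth y = 1.16 m, the central angle is θ = 2 arccos(1 − 2y/D) = 3.789 rad. Then A = (D²/8)(θ − sin θ) = 1.701 m² and P = Dθ/2 = 3.335 m.
Hydraulic radius R = A/P = 1.701/3.335 = 0.5101 m.
From Manning's equation, S = [nQ / (1 A R^(2/3))]² = [0.024 × 1.02 / (1 × 1.701 × 0.5101^(2/3))]² = 0.000508.

S = 0.000508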